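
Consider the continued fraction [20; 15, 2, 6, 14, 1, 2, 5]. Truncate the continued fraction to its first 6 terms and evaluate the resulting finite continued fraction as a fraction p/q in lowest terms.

a_0 = 20: 20/1
a_1 = 15: 301/15
a_2 = 2: 622/31
a_3 = 6: 4033/201
a_4 = 14: 57084/2845
a_5 = 1: 61117/3046

61117/3046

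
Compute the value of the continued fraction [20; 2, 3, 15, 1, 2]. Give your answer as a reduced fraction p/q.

6844/335

Build up convergents one term at a time:
a_0 = 20: 20/1
a_1 = 2: 41/2
a_2 = 3: 143/7
a_3 = 15: 2186/107
a_4 = 1: 2329/114
a_5 = 2: 6844/335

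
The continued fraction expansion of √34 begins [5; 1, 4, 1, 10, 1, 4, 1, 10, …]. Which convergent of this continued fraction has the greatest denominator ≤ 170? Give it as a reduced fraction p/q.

414/71

a_0 = 5: 5/1  (≤ bound)
a_1 = 1: 6/1  (≤ bound)
a_2 = 4: 29/5  (≤ bound)
a_3 = 1: 35/6  (≤ bound)
a_4 = 10: 379/65  (≤ bound)
a_5 = 1: 414/71  (≤ bound)
a_6 = 4: 2035/349  (> 170, stop)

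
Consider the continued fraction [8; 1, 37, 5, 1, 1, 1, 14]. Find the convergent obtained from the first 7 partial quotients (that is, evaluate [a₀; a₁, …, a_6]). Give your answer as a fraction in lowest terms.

5824/649

a_0 = 8: 8/1
a_1 = 1: 9/1
a_2 = 37: 341/38
a_3 = 5: 1714/191
a_4 = 1: 2055/229
a_5 = 1: 3769/420
a_6 = 1: 5824/649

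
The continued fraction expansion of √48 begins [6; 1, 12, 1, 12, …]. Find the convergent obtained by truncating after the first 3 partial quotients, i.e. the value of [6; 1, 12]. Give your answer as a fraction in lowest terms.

Collapse the nested fraction from the inside out:
Start with 12.
1 + 1/(12/1) = 1 + 1/12 = 13/12
6 + 1/(13/12) = 6 + 12/13 = 90/13

90/13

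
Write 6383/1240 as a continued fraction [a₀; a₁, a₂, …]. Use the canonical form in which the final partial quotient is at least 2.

Run the Euclidean algorithm, recording each quotient:
6383 ÷ 1240 → quotient 5, remainder 183
1240 ÷ 183 → quotient 6, remainder 142
183 ÷ 142 → quotient 1, remainder 41
142 ÷ 41 → quotient 3, remainder 19
41 ÷ 19 → quotient 2, remainder 3
19 ÷ 3 → quotient 6, remainder 1
3 ÷ 1 → quotient 3, remainder 0

[5; 6, 1, 3, 2, 6, 3]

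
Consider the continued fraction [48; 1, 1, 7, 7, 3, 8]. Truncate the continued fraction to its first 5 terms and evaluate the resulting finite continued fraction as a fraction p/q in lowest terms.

Start with 7.
7 + 1/(7/1) = 7 + 1/7 = 50/7
1 + 1/(50/7) = 1 + 7/50 = 57/50
1 + 1/(57/50) = 1 + 50/57 = 107/57
48 + 1/(107/57) = 48 + 57/107 = 5193/107

5193/107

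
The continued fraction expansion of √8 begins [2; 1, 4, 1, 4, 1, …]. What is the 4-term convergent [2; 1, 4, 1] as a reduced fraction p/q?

a_0 = 2: 2/1
a_1 = 1: 3/1
a_2 = 4: 14/5
a_3 = 1: 17/6

17/6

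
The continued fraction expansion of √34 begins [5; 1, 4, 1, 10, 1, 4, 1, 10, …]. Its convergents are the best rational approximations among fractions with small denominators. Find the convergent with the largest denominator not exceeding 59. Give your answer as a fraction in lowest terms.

35/6

a_0 = 5: 5/1  (≤ bound)
a_1 = 1: 6/1  (≤ bound)
a_2 = 4: 29/5  (≤ bound)
a_3 = 1: 35/6  (≤ bound)
a_4 = 10: 379/65  (> 59, stop)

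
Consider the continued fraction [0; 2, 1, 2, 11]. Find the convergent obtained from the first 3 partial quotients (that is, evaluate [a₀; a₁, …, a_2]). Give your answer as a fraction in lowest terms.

a_0 = 0: 0/1
a_1 = 2: 1/2
a_2 = 1: 1/3

1/3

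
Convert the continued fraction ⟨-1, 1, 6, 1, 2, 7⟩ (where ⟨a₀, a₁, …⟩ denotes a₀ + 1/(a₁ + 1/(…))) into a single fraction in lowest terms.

a_0 = -1: -1/1
a_1 = 1: 0/1
a_2 = 6: -1/7
a_3 = 1: -1/8
a_4 = 2: -3/23
a_5 = 7: -22/169

-22/169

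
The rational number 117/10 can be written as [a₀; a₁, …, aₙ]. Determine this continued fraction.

Repeatedly divide and take the remainder:
⌊117/10⌋ = 11, remainder 7
⌊10/7⌋ = 1, remainder 3
⌊7/3⌋ = 2, remainder 1
⌊3/1⌋ = 3, remainder 0

[11; 1, 2, 3]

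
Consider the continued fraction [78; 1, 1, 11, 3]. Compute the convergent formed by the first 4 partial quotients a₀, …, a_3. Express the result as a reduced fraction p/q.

1806/23

Compute successive convergents:
a_0 = 78: 78/1
a_1 = 1: 79/1
a_2 = 1: 157/2
a_3 = 11: 1806/23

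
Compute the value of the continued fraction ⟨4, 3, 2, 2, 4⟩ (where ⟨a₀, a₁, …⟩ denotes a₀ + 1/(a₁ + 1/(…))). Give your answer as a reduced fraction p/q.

a_0 = 4: 4/1
a_1 = 3: 13/3
a_2 = 2: 30/7
a_3 = 2: 73/17
a_4 = 4: 322/75

322/75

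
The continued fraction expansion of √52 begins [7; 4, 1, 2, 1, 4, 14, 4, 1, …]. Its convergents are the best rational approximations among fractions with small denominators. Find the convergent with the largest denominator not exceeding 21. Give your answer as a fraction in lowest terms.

List convergents until the denominator exceeds the bound:
a_0 = 7: 7/1  (≤ bound)
a_1 = 4: 29/4  (≤ bound)
a_2 = 1: 36/5  (≤ bound)
a_3 = 2: 101/14  (≤ bound)
a_4 = 1: 137/19  (≤ bound)
a_5 = 4: 649/90  (> 21, stop)

137/19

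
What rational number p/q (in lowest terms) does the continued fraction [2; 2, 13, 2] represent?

Start with 2.
13 + 1/(2/1) = 13 + 1/2 = 27/2
2 + 1/(27/2) = 2 + 2/27 = 56/27
2 + 1/(56/27) = 2 + 27/56 = 139/56

139/56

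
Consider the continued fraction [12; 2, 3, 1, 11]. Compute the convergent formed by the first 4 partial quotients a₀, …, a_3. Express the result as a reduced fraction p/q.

112/9

Starting at the tail and folding back:
Start with 1.
3 + 1/(1/1) = 3 + 1/1 = 4/1
2 + 1/(4/1) = 2 + 1/4 = 9/4
12 + 1/(9/4) = 12 + 4/9 = 112/9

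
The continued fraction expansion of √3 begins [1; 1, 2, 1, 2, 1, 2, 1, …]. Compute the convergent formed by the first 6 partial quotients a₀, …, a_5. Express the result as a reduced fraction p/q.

Start with 1.
2 + 1/(1/1) = 2 + 1/1 = 3/1
1 + 1/(3/1) = 1 + 1/3 = 4/3
2 + 1/(4/3) = 2 + 3/4 = 11/4
1 + 1/(11/4) = 1 + 4/11 = 15/11
1 + 1/(15/11) = 1 + 11/15 = 26/15

26/15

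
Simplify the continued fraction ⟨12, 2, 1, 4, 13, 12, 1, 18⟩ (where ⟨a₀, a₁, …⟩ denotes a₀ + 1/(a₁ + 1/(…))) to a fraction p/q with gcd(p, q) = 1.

Build up convergents one term at a time:
a_0 = 12: 12/1
a_1 = 2: 25/2
a_2 = 1: 37/3
a_3 = 4: 173/14
a_4 = 13: 2286/185
a_5 = 12: 27605/2234
a_6 = 1: 29891/2419
a_7 = 18: 565643/45776

565643/45776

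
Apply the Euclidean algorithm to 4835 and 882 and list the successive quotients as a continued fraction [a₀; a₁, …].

[5; 2, 13, 3, 1, 1, 4]

4835 = 5·882 + 425, so a_0 = 5
882 = 2·425 + 32, so a_1 = 2
425 = 13·32 + 9, so a_2 = 13
32 = 3·9 + 5, so a_3 = 3
9 = 1·5 + 4, so a_4 = 1
5 = 1·4 + 1, so a_5 = 1
4 = 4·1 + 0, so a_6 = 4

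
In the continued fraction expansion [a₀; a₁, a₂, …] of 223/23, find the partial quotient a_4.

2

Repeatedly divide and take the remainder:
223 ÷ 23 → quotient 9, remainder 16
23 ÷ 16 → quotient 1, remainder 7
16 ÷ 7 → quotient 2, remainder 2
7 ÷ 2 → quotient 3, remainder 1
2 ÷ 1 → quotient 2, remainder 0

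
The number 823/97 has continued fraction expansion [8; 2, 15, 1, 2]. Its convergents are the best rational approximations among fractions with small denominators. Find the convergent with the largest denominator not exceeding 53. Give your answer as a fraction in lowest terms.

a_0 = 8: 8/1  (≤ bound)
a_1 = 2: 17/2  (≤ bound)
a_2 = 15: 263/31  (≤ bound)
a_3 = 1: 280/33  (≤ bound)
a_4 = 2: 823/97  (> 53, stop)

280/33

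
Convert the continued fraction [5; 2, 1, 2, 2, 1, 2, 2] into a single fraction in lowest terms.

Start with 2.
2 + 1/(2/1) = 2 + 1/2 = 5/2
1 + 1/(5/2) = 1 + 2/5 = 7/5
2 + 1/(7/5) = 2 + 5/7 = 19/7
2 + 1/(19/7) = 2 + 7/19 = 45/19
1 + 1/(45/19) = 1 + 19/45 = 64/45
2 + 1/(64/45) = 2 + 45/64 = 173/64
5 + 1/(173/64) = 5 + 64/173 = 929/173

929/173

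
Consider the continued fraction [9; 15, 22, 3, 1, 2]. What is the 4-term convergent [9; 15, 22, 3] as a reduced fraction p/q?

9139/1008

Start with 3.
22 + 1/(3/1) = 22 + 1/3 = 67/3
15 + 1/(67/3) = 15 + 3/67 = 1008/67
9 + 1/(1008/67) = 9 + 67/1008 = 9139/1008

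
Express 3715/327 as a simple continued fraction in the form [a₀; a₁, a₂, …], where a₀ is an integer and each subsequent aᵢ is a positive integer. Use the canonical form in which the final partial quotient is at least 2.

Run the Euclidean algorithm, recording each quotient:
3715 ÷ 327 → quotient 11, remainder 118
327 ÷ 118 → quotient 2, remainder 91
118 ÷ 91 → quotient 1, remainder 27
91 ÷ 27 → quotient 3, remainder 10
27 ÷ 10 → quotient 2, remainder 7
10 ÷ 7 → quotient 1, remainder 3
7 ÷ 3 → quotient 2, remainder 1
3 ÷ 1 → quotient 3, remainder 0

[11; 2, 1, 3, 2, 1, 2, 3]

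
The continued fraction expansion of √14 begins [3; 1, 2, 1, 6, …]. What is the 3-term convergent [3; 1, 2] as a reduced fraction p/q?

11/3

a_0 = 3: 3/1
a_1 = 1: 4/1
a_2 = 2: 11/3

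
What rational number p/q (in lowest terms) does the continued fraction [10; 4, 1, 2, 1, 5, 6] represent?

Use the convergent recurrence hₖ = aₖ·hₖ₋₁ + hₖ₋₂ (and likewise for the denominators kₖ):
a_0 = 10: 10/1
a_1 = 4: 41/4
a_2 = 1: 51/5
a_3 = 2: 143/14
a_4 = 1: 194/19
a_5 = 5: 1113/109
a_6 = 6: 6872/673

6872/673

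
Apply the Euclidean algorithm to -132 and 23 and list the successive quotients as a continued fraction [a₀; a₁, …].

[-6; 3, 1, 5]

Run the Euclidean algorithm, recording each quotient:
⌊-132/23⌋ = -6, remainder 6
⌊23/6⌋ = 3, remainder 5
⌊6/5⌋ = 1, remainder 1
⌊5/1⌋ = 5, remainder 0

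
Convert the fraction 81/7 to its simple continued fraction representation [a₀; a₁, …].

81 ÷ 7 → quotient 11, remainder 4
7 ÷ 4 → quotient 1, remainder 3
4 ÷ 3 → quotient 1, remainder 1
3 ÷ 1 → quotient 3, remainder 0

[11; 1, 1, 3]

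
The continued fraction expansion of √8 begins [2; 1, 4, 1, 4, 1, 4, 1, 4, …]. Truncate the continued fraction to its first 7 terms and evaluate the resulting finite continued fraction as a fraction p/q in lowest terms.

478/169

Work from the innermost term outward:
Start with 4.
1 + 1/(4/1) = 1 + 1/4 = 5/4
4 + 1/(5/4) = 4 + 4/5 = 24/5
1 + 1/(24/5) = 1 + 5/24 = 29/24
4 + 1/(29/24) = 4 + 24/29 = 140/29
1 + 1/(140/29) = 1 + 29/140 = 169/140
2 + 1/(169/140) = 2 + 140/169 = 478/169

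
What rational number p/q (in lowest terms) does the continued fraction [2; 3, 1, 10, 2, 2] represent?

Start with 2.
2 + 1/(2/1) = 2 + 1/2 = 5/2
10 + 1/(5/2) = 10 + 2/5 = 52/5
1 + 1/(52/5) = 1 + 5/52 = 57/52
3 + 1/(57/52) = 3 + 52/57 = 223/57
2 + 1/(223/57) = 2 + 57/223 = 503/223

503/223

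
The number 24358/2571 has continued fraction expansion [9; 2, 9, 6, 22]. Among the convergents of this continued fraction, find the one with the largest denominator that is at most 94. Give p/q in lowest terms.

180/19

a_0 = 9: 9/1  (≤ bound)
a_1 = 2: 19/2  (≤ bound)
a_2 = 9: 180/19  (≤ bound)
a_3 = 6: 1099/116  (> 94, stop)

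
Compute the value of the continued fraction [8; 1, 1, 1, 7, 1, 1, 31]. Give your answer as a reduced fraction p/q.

Starting at the tail and folding back:
Start with 31.
1 + 1/(31/1) = 1 + 1/31 = 32/31
1 + 1/(32/31) = 1 + 31/32 = 63/32
7 + 1/(63/32) = 7 + 32/63 = 473/63
1 + 1/(473/63) = 1 + 63/473 = 536/473
1 + 1/(536/473) = 1 + 473/536 = 1009/536
1 + 1/(1009/536) = 1 + 536/1009 = 1545/1009
8 + 1/(1545/1009) = 8 + 1009/1545 = 13369/1545

13369/1545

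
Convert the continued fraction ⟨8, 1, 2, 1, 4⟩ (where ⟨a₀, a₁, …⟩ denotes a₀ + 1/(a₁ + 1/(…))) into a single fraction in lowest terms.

Start with 4.
1 + 1/(4/1) = 1 + 1/4 = 5/4
2 + 1/(5/4) = 2 + 4/5 = 14/5
1 + 1/(14/5) = 1 + 5/14 = 19/14
8 + 1/(19/14) = 8 + 14/19 = 166/19

166/19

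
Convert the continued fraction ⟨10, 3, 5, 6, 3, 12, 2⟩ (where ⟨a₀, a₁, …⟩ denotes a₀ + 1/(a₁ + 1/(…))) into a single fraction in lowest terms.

82742/8023

Start with 2.
12 + 1/(2/1) = 12 + 1/2 = 25/2
3 + 1/(25/2) = 3 + 2/25 = 77/25
6 + 1/(77/25) = 6 + 25/77 = 487/77
5 + 1/(487/77) = 5 + 77/487 = 2512/487
3 + 1/(2512/487) = 3 + 487/2512 = 8023/2512
10 + 1/(8023/2512) = 10 + 2512/8023 = 82742/8023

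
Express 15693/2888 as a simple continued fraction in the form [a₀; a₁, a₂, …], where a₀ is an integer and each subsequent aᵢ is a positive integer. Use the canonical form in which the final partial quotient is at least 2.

⌊15693/2888⌋ = 5, remainder 1253
⌊2888/1253⌋ = 2, remainder 382
⌊1253/382⌋ = 3, remainder 107
⌊382/107⌋ = 3, remainder 61
⌊107/61⌋ = 1, remainder 46
⌊61/46⌋ = 1, remainder 15
⌊46/15⌋ = 3, remainder 1
⌊15/1⌋ = 15, remainder 0

[5; 2, 3, 3, 1, 1, 3, 15]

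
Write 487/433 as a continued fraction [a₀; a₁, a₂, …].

[1; 8, 54]

487 = 1·433 + 54, so a_0 = 1
433 = 8·54 + 1, so a_1 = 8
54 = 54·1 + 0, so a_2 = 54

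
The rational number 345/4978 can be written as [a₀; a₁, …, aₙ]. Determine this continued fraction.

[0; 14, 2, 3, 49]

345 ÷ 4978 → quotient 0, remainder 345
4978 ÷ 345 → quotient 14, remainder 148
345 ÷ 148 → quotient 2, remainder 49
148 ÷ 49 → quotient 3, remainder 1
49 ÷ 1 → quotient 49, remainder 0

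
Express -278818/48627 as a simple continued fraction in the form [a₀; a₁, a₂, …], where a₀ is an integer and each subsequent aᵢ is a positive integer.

Apply division with remainder until the remainder is 0:
⌊-278818/48627⌋ = -6, remainder 12944
⌊48627/12944⌋ = 3, remainder 9795
⌊12944/9795⌋ = 1, remainder 3149
⌊9795/3149⌋ = 3, remainder 348
⌊3149/348⌋ = 9, remainder 17
⌊348/17⌋ = 20, remainder 8
⌊17/8⌋ = 2, remainder 1
⌊8/1⌋ = 8, remainder 0

[-6; 3, 1, 3, 9, 20, 2, 8]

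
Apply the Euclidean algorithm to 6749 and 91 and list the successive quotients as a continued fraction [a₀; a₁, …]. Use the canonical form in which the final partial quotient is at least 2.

[74; 6, 15]

Run the Euclidean algorithm, recording each quotient:
6749 ÷ 91 → quotient 74, remainder 15
91 ÷ 15 → quotient 6, remainder 1
15 ÷ 1 → quotient 15, remainder 0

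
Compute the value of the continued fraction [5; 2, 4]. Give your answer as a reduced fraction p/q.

Starting at the tail and folding back:
Start with 4.
2 + 1/(4/1) = 2 + 1/4 = 9/4
5 + 1/(9/4) = 5 + 4/9 = 49/9

49/9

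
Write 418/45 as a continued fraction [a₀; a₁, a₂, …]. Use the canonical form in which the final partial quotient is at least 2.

Run the Euclidean algorithm, recording each quotient:
⌊418/45⌋ = 9, remainder 13
⌊45/13⌋ = 3, remainder 6
⌊13/6⌋ = 2, remainder 1
⌊6/1⌋ = 6, remainder 0

[9; 3, 2, 6]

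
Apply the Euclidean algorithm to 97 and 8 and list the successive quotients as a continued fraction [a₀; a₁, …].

[12; 8]

⌊97/8⌋ = 12, remainder 1
⌊8/1⌋ = 8, remainder 0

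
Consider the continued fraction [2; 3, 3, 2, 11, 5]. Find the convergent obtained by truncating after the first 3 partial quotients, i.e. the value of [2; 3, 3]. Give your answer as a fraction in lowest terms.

Build up convergents one term at a time:
a_0 = 2: 2/1
a_1 = 3: 7/3
a_2 = 3: 23/10

23/10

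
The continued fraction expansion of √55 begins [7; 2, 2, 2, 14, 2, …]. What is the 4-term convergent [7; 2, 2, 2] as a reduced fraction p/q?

89/12

Use the convergent recurrence hₖ = aₖ·hₖ₋₁ + hₖ₋₂ (and likewise for the denominators kₖ):
a_0 = 7: 7/1
a_1 = 2: 15/2
a_2 = 2: 37/5
a_3 = 2: 89/12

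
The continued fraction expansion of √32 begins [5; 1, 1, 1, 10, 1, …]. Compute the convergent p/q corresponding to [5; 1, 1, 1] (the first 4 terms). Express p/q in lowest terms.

17/3

a_0 = 5: 5/1
a_1 = 1: 6/1
a_2 = 1: 11/2
a_3 = 1: 17/3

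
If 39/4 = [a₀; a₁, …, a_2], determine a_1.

1

Run the Euclidean algorithm, recording each quotient:
39 ÷ 4 → quotient 9, remainder 3
4 ÷ 3 → quotient 1, remainder 1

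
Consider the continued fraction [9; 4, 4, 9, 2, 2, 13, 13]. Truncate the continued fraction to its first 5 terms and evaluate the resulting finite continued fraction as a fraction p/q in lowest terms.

3057/331

a_0 = 9: 9/1
a_1 = 4: 37/4
a_2 = 4: 157/17
a_3 = 9: 1450/157
a_4 = 2: 3057/331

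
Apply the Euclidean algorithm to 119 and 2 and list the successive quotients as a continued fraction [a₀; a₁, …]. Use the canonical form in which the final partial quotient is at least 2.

[59; 2]

Run the Euclidean algorithm, recording each quotient:
119 = 59·2 + 1, so a_0 = 59
2 = 2·1 + 0, so a_1 = 2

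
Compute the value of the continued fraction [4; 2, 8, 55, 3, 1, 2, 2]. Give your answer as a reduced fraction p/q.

109446/24481

Start with 2.
2 + 1/(2/1) = 2 + 1/2 = 5/2
1 + 1/(5/2) = 1 + 2/5 = 7/5
3 + 1/(7/5) = 3 + 5/7 = 26/7
55 + 1/(26/7) = 55 + 7/26 = 1437/26
8 + 1/(1437/26) = 8 + 26/1437 = 11522/1437
2 + 1/(11522/1437) = 2 + 1437/11522 = 24481/11522
4 + 1/(24481/11522) = 4 + 11522/24481 = 109446/24481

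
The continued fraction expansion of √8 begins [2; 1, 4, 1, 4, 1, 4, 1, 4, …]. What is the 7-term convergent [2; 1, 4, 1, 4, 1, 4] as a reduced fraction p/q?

478/169

a_0 = 2: 2/1
a_1 = 1: 3/1
a_2 = 4: 14/5
a_3 = 1: 17/6
a_4 = 4: 82/29
a_5 = 1: 99/35
a_6 = 4: 478/169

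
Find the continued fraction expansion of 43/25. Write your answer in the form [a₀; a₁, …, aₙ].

⌊43/25⌋ = 1, remainder 18
⌊25/18⌋ = 1, remainder 7
⌊18/7⌋ = 2, remainder 4
⌊7/4⌋ = 1, remainder 3
⌊4/3⌋ = 1, remainder 1
⌊3/1⌋ = 3, remainder 0

[1; 1, 2, 1, 1, 3]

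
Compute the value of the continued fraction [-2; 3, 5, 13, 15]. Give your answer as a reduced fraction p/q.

-5367/3181

a_0 = -2: -2/1
a_1 = 3: -5/3
a_2 = 5: -27/16
a_3 = 13: -356/211
a_4 = 15: -5367/3181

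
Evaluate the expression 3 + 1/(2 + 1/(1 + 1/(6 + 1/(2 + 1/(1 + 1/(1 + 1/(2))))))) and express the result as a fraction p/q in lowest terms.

a_0 = 3: 3/1
a_1 = 2: 7/2
a_2 = 1: 10/3
a_3 = 6: 67/20
a_4 = 2: 144/43
a_5 = 1: 211/63
a_6 = 1: 355/106
a_7 = 2: 921/275

921/275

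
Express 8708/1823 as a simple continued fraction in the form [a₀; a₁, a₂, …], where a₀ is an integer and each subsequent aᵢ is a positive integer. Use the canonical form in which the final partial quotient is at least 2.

Apply division with remainder until the remainder is 0:
⌊8708/1823⌋ = 4, remainder 1416
⌊1823/1416⌋ = 1, remainder 407
⌊1416/407⌋ = 3, remainder 195
⌊407/195⌋ = 2, remainder 17
⌊195/17⌋ = 11, remainder 8
⌊17/8⌋ = 2, remainder 1
⌊8/1⌋ = 8, remainder 0

[4; 1, 3, 2, 11, 2, 8]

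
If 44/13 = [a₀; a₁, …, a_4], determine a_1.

Run the Euclidean algorithm, recording each quotient:
44 = 3·13 + 5, so a_0 = 3
13 = 2·5 + 3, so a_1 = 2

2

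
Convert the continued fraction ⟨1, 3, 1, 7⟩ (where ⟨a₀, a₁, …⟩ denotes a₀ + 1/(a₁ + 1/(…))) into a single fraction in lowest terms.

39/31

Start with 7.
1 + 1/(7/1) = 1 + 1/7 = 8/7
3 + 1/(8/7) = 3 + 7/8 = 31/8
1 + 1/(31/8) = 1 + 8/31 = 39/31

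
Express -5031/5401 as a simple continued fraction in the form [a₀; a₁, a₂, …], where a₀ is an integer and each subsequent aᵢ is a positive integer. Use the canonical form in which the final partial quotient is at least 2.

-5031 ÷ 5401 → quotient -1, remainder 370
5401 ÷ 370 → quotient 14, remainder 221
370 ÷ 221 → quotient 1, remainder 149
221 ÷ 149 → quotient 1, remainder 72
149 ÷ 72 → quotient 2, remainder 5
72 ÷ 5 → quotient 14, remainder 2
5 ÷ 2 → quotient 2, remainder 1
2 ÷ 1 → quotient 2, remainder 0

[-1; 14, 1, 1, 2, 14, 2, 2]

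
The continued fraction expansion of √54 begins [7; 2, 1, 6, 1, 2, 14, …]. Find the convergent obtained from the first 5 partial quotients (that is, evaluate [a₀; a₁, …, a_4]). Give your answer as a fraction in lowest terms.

169/23

Start with 1.
6 + 1/(1/1) = 6 + 1/1 = 7/1
1 + 1/(7/1) = 1 + 1/7 = 8/7
2 + 1/(8/7) = 2 + 7/8 = 23/8
7 + 1/(23/8) = 7 + 8/23 = 169/23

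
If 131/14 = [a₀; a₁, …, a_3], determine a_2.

131 = 9·14 + 5, so a_0 = 9
14 = 2·5 + 4, so a_1 = 2
5 = 1·4 + 1, so a_2 = 1

1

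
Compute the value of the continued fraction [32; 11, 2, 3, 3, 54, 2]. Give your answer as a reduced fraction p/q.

Starting at the tail and folding back:
Start with 2.
54 + 1/(2/1) = 54 + 1/2 = 109/2
3 + 1/(109/2) = 3 + 2/109 = 329/109
3 + 1/(329/109) = 3 + 109/329 = 1096/329
2 + 1/(1096/329) = 2 + 329/1096 = 2521/1096
11 + 1/(2521/1096) = 11 + 1096/2521 = 28827/2521
32 + 1/(28827/2521) = 32 + 2521/28827 = 924985/28827

924985/28827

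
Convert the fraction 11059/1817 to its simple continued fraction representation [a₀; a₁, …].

11059 ÷ 1817 → quotient 6, remainder 157
1817 ÷ 157 → quotient 11, remainder 90
157 ÷ 90 → quotient 1, remainder 67
90 ÷ 67 → quotient 1, remainder 23
67 ÷ 23 → quotient 2, remainder 21
23 ÷ 21 → quotient 1, remainder 2
21 ÷ 2 → quotient 10, remainder 1
2 ÷ 1 → quotient 2, remainder 0

[6; 11, 1, 1, 2, 1, 10, 2]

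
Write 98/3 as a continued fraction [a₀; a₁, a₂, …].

[32; 1, 2]

Apply division with remainder until the remainder is 0:
98 ÷ 3 → quotient 32, remainder 2
3 ÷ 2 → quotient 1, remainder 1
2 ÷ 1 → quotient 2, remainder 0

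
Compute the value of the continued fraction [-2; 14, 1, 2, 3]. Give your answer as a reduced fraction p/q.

-284/147

a_0 = -2: -2/1
a_1 = 14: -27/14
a_2 = 1: -29/15
a_3 = 2: -85/44
a_4 = 3: -284/147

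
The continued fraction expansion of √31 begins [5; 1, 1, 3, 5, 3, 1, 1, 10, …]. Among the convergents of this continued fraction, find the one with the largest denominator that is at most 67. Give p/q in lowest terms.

List convergents until the denominator exceeds the bound:
a_0 = 5: 5/1  (≤ bound)
a_1 = 1: 6/1  (≤ bound)
a_2 = 1: 11/2  (≤ bound)
a_3 = 3: 39/7  (≤ bound)
a_4 = 5: 206/37  (≤ bound)
a_5 = 3: 657/118  (> 67, stop)

206/37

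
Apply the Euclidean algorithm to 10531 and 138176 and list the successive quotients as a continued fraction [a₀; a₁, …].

[0; 13, 8, 3, 1, 2, 57, 2]

10531 ÷ 138176 → quotient 0, remainder 10531
138176 ÷ 10531 → quotient 13, remainder 1273
10531 ÷ 1273 → quotient 8, remainder 347
1273 ÷ 347 → quotient 3, remainder 232
347 ÷ 232 → quotient 1, remainder 115
232 ÷ 115 → quotient 2, remainder 2
115 ÷ 2 → quotient 57, remainder 1
2 ÷ 1 → quotient 2, remainder 0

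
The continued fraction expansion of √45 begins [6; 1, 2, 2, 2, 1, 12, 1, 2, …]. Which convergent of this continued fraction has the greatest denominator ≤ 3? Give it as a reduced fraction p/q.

20/3

a_0 = 6: 6/1  (≤ bound)
a_1 = 1: 7/1  (≤ bound)
a_2 = 2: 20/3  (≤ bound)
a_3 = 2: 47/7  (> 3, stop)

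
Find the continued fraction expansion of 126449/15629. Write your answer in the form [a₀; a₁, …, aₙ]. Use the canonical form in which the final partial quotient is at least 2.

Run the Euclidean algorithm, recording each quotient:
126449 ÷ 15629 → quotient 8, remainder 1417
15629 ÷ 1417 → quotient 11, remainder 42
1417 ÷ 42 → quotient 33, remainder 31
42 ÷ 31 → quotient 1, remainder 11
31 ÷ 11 → quotient 2, remainder 9
11 ÷ 9 → quotient 1, remainder 2
9 ÷ 2 → quotient 4, remainder 1
2 ÷ 1 → quotient 2, remainder 0

[8; 11, 33, 1, 2, 1, 4, 2]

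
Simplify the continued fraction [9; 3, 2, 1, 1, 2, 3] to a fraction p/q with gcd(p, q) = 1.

1385/149

Start with 3.
2 + 1/(3/1) = 2 + 1/3 = 7/3
1 + 1/(7/3) = 1 + 3/7 = 10/7
1 + 1/(10/7) = 1 + 7/10 = 17/10
2 + 1/(17/10) = 2 + 10/17 = 44/17
3 + 1/(44/17) = 3 + 17/44 = 149/44
9 + 1/(149/44) = 9 + 44/149 = 1385/149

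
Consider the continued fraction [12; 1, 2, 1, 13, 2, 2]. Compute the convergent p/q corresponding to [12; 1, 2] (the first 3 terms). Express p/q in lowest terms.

Collapse the nested fraction from the inside out:
Start with 2.
1 + 1/(2/1) = 1 + 1/2 = 3/2
12 + 1/(3/2) = 12 + 2/3 = 38/3

38/3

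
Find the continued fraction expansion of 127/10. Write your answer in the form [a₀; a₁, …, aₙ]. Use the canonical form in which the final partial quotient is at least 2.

Apply division with remainder until the remainder is 0:
127 ÷ 10 → quotient 12, remainder 7
10 ÷ 7 → quotient 1, remainder 3
7 ÷ 3 → quotient 2, remainder 1
3 ÷ 1 → quotient 3, remainder 0

[12; 1, 2, 3]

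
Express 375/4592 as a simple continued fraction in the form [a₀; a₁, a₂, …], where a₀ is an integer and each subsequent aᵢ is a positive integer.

Repeatedly divide and take the remainder:
375 = 0·4592 + 375, so a_0 = 0
4592 = 12·375 + 92, so a_1 = 12
375 = 4·92 + 7, so a_2 = 4
92 = 13·7 + 1, so a_3 = 13
7 = 7·1 + 0, so a_4 = 7

[0; 12, 4, 13, 7]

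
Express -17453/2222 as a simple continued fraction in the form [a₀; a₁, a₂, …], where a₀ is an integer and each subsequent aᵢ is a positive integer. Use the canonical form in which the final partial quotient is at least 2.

[-8; 6, 1, 7, 3, 1, 1, 5]

Apply division with remainder until the remainder is 0:
⌊-17453/2222⌋ = -8, remainder 323
⌊2222/323⌋ = 6, remainder 284
⌊323/284⌋ = 1, remainder 39
⌊284/39⌋ = 7, remainder 11
⌊39/11⌋ = 3, remainder 6
⌊11/6⌋ = 1, remainder 5
⌊6/5⌋ = 1, remainder 1
⌊5/1⌋ = 5, remainder 0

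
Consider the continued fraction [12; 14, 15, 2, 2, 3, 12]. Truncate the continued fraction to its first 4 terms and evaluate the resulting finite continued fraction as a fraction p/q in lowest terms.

a_0 = 12: 12/1
a_1 = 14: 169/14
a_2 = 15: 2547/211
a_3 = 2: 5263/436

5263/436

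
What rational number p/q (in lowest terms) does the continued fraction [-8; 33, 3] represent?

-797/100

a_0 = -8: -8/1
a_1 = 33: -263/33
a_2 = 3: -797/100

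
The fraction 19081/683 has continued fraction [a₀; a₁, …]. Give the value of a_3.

1

19081 = 27·683 + 640, so a_0 = 27
683 = 1·640 + 43, so a_1 = 1
640 = 14·43 + 38, so a_2 = 14
43 = 1·38 + 5, so a_3 = 1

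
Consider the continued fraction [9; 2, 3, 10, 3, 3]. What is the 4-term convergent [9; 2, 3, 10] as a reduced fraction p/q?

679/72

Start with 10.
3 + 1/(10/1) = 3 + 1/10 = 31/10
2 + 1/(31/10) = 2 + 10/31 = 72/31
9 + 1/(72/31) = 9 + 31/72 = 679/72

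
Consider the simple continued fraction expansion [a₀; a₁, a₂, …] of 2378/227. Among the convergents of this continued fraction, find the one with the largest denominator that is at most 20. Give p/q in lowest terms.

199/19

List convergents until the denominator exceeds the bound:
a_0 = 10: 10/1  (≤ bound)
a_1 = 2: 21/2  (≤ bound)
a_2 = 9: 199/19  (≤ bound)
a_3 = 1: 220/21  (> 20, stop)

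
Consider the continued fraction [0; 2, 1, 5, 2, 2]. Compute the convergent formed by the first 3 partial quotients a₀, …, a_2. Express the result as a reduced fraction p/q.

Use the convergent recurrence hₖ = aₖ·hₖ₋₁ + hₖ₋₂ (and likewise for the denominators kₖ):
a_0 = 0: 0/1
a_1 = 2: 1/2
a_2 = 1: 1/3

1/3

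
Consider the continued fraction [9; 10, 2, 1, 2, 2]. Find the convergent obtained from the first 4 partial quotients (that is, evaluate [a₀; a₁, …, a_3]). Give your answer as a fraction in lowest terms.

Start with 1.
2 + 1/(1/1) = 2 + 1/1 = 3/1
10 + 1/(3/1) = 10 + 1/3 = 31/3
9 + 1/(31/3) = 9 + 3/31 = 282/31

282/31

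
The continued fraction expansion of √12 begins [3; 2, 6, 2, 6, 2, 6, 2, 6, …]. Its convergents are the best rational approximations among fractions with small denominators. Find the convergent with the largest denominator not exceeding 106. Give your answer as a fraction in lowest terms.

a_0 = 3: 3/1  (≤ bound)
a_1 = 2: 7/2  (≤ bound)
a_2 = 6: 45/13  (≤ bound)
a_3 = 2: 97/28  (≤ bound)
a_4 = 6: 627/181  (> 106, stop)

97/28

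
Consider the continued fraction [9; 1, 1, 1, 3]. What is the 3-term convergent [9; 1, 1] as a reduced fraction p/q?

Start with 1.
1 + 1/(1/1) = 1 + 1/1 = 2/1
9 + 1/(2/1) = 9 + 1/2 = 19/2

19/2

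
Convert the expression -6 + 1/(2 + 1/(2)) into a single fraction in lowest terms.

-28/5

Collapse the nested fraction from the inside out:
Start with 2.
2 + 1/(2/1) = 2 + 1/2 = 5/2
-6 + 1/(5/2) = -6 + 2/5 = -28/5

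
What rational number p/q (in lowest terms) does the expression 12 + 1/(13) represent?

157/13

Compute successive convergents:
a_0 = 12: 12/1
a_1 = 13: 157/13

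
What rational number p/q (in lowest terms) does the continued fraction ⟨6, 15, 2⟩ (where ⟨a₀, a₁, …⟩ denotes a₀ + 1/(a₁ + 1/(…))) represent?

188/31

Start with 2.
15 + 1/(2/1) = 15 + 1/2 = 31/2
6 + 1/(31/2) = 6 + 2/31 = 188/31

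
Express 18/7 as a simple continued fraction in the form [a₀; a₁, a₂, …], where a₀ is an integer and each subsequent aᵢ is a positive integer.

18 ÷ 7 → quotient 2, remainder 4
7 ÷ 4 → quotient 1, remainder 3
4 ÷ 3 → quotient 1, remainder 1
3 ÷ 1 → quotient 3, remainder 0

[2; 1, 1, 3]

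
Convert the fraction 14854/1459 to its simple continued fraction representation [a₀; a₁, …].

[10; 5, 1, 1, 8, 1, 13]

⌊14854/1459⌋ = 10, remainder 264
⌊1459/264⌋ = 5, remainder 139
⌊264/139⌋ = 1, remainder 125
⌊139/125⌋ = 1, remainder 14
⌊125/14⌋ = 8, remainder 13
⌊14/13⌋ = 1, remainder 1
⌊13/1⌋ = 13, remainder 0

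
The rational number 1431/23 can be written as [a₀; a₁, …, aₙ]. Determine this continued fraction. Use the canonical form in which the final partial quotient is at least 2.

1431 ÷ 23 → quotient 62, remainder 5
23 ÷ 5 → quotient 4, remainder 3
5 ÷ 3 → quotient 1, remainder 2
3 ÷ 2 → quotient 1, remainder 1
2 ÷ 1 → quotient 2, remainder 0

[62; 4, 1, 1, 2]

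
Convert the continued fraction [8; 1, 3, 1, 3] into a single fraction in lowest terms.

a_0 = 8: 8/1
a_1 = 1: 9/1
a_2 = 3: 35/4
a_3 = 1: 44/5
a_4 = 3: 167/19

167/19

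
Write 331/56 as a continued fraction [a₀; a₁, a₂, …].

[5; 1, 10, 5]

331 = 5·56 + 51, so a_0 = 5
56 = 1·51 + 5, so a_1 = 1
51 = 10·5 + 1, so a_2 = 10
5 = 5·1 + 0, so a_3 = 5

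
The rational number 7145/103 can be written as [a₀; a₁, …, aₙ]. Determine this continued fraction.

7145 ÷ 103 → quotient 69, remainder 38
103 ÷ 38 → quotient 2, remainder 27
38 ÷ 27 → quotient 1, remainder 11
27 ÷ 11 → quotient 2, remainder 5
11 ÷ 5 → quotient 2, remainder 1
5 ÷ 1 → quotient 5, remainder 0

[69; 2, 1, 2, 2, 5]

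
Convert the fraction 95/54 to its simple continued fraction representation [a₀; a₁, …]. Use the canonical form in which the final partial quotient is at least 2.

[1; 1, 3, 6, 2]

⌊95/54⌋ = 1, remainder 41
⌊54/41⌋ = 1, remainder 13
⌊41/13⌋ = 3, remainder 2
⌊13/2⌋ = 6, remainder 1
⌊2/1⌋ = 2, remainder 0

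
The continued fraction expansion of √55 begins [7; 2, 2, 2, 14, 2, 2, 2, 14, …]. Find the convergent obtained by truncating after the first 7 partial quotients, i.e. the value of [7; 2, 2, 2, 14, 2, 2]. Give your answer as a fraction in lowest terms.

Start with 2.
2 + 1/(2/1) = 2 + 1/2 = 5/2
14 + 1/(5/2) = 14 + 2/5 = 72/5
2 + 1/(72/5) = 2 + 5/72 = 149/72
2 + 1/(149/72) = 2 + 72/149 = 370/149
2 + 1/(370/149) = 2 + 149/370 = 889/370
7 + 1/(889/370) = 7 + 370/889 = 6593/889

6593/889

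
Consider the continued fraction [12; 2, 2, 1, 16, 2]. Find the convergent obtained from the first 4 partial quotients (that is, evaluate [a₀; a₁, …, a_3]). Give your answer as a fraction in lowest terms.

a_0 = 12: 12/1
a_1 = 2: 25/2
a_2 = 2: 62/5
a_3 = 1: 87/7

87/7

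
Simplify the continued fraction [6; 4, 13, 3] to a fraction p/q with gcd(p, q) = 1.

1018/163

Start with 3.
13 + 1/(3/1) = 13 + 1/3 = 40/3
4 + 1/(40/3) = 4 + 3/40 = 163/40
6 + 1/(163/40) = 6 + 40/163 = 1018/163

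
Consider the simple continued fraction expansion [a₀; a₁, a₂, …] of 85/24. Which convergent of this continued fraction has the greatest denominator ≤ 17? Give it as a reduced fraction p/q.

List convergents until the denominator exceeds the bound:
a_0 = 3: 3/1  (≤ bound)
a_1 = 1: 4/1  (≤ bound)
a_2 = 1: 7/2  (≤ bound)
a_3 = 5: 39/11  (≤ bound)
a_4 = 2: 85/24  (> 17, stop)

39/11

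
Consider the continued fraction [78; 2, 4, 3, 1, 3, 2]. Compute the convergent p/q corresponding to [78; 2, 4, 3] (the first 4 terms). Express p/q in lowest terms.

2275/29

a_0 = 78: 78/1
a_1 = 2: 157/2
a_2 = 4: 706/9
a_3 = 3: 2275/29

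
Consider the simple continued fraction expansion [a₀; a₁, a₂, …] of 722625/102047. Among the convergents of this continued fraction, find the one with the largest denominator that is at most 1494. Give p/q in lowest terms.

List convergents until the denominator exceeds the bound:
a_0 = 7: 7/1  (≤ bound)
a_1 = 12: 85/12  (≤ bound)
a_2 = 3: 262/37  (≤ bound)
a_3 = 3: 871/123  (≤ bound)
a_4 = 13: 11585/1636  (> 1494, stop)

871/123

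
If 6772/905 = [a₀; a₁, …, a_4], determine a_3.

Repeatedly divide and take the remainder:
6772 = 7·905 + 437, so a_0 = 7
905 = 2·437 + 31, so a_1 = 2
437 = 14·31 + 3, so a_2 = 14
31 = 10·3 + 1, so a_3 = 10

10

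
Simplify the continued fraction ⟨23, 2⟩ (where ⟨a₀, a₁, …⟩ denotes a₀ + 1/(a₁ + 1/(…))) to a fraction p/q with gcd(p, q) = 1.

Build up convergents one term at a time:
a_0 = 23: 23/1
a_1 = 2: 47/2

47/2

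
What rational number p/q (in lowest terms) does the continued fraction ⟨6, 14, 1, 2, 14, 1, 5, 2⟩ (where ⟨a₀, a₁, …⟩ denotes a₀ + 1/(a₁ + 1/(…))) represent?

a_0 = 6: 6/1
a_1 = 14: 85/14
a_2 = 1: 91/15
a_3 = 2: 267/44
a_4 = 14: 3829/631
a_5 = 1: 4096/675
a_6 = 5: 24309/4006
a_7 = 2: 52714/8687

52714/8687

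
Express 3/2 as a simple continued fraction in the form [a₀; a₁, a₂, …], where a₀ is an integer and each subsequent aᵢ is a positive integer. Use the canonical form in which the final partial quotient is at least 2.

Apply division with remainder until the remainder is 0:
⌊3/2⌋ = 1, remainder 1
⌊2/1⌋ = 2, remainder 0

[1; 2]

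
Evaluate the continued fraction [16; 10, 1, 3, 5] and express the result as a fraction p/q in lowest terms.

Start with 5.
3 + 1/(5/1) = 3 + 1/5 = 16/5
1 + 1/(16/5) = 1 + 5/16 = 21/16
10 + 1/(21/16) = 10 + 16/21 = 226/21
16 + 1/(226/21) = 16 + 21/226 = 3637/226

3637/226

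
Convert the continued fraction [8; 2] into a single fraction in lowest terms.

a_0 = 8: 8/1
a_1 = 2: 17/2

17/2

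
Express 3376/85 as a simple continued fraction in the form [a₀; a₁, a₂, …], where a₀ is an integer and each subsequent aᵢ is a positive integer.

Repeatedly divide and take the remainder:
3376 ÷ 85 → quotient 39, remainder 61
85 ÷ 61 → quotient 1, remainder 24
61 ÷ 24 → quotient 2, remainder 13
24 ÷ 13 → quotient 1, remainder 11
13 ÷ 11 → quotient 1, remainder 2
11 ÷ 2 → quotient 5, remainder 1
2 ÷ 1 → quotient 2, remainder 0

[39; 1, 2, 1, 1, 5, 2]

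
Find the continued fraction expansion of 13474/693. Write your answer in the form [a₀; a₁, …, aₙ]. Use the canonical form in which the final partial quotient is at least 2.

13474 = 19·693 + 307, so a_0 = 19
693 = 2·307 + 79, so a_1 = 2
307 = 3·79 + 70, so a_2 = 3
79 = 1·70 + 9, so a_3 = 1
70 = 7·9 + 7, so a_4 = 7
9 = 1·7 + 2, so a_5 = 1
7 = 3·2 + 1, so a_6 = 3
2 = 2·1 + 0, so a_7 = 2

[19; 2, 3, 1, 7, 1, 3, 2]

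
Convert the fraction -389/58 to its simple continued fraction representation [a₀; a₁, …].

[-7; 3, 2, 2, 3]

Run the Euclidean algorithm, recording each quotient:
-389 ÷ 58 → quotient -7, remainder 17
58 ÷ 17 → quotient 3, remainder 7
17 ÷ 7 → quotient 2, remainder 3
7 ÷ 3 → quotient 2, remainder 1
3 ÷ 1 → quotient 3, remainder 0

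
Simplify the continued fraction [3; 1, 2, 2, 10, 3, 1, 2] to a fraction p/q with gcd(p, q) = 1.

3059/824

Start with 2.
1 + 1/(2/1) = 1 + 1/2 = 3/2
3 + 1/(3/2) = 3 + 2/3 = 11/3
10 + 1/(11/3) = 10 + 3/11 = 113/11
2 + 1/(113/11) = 2 + 11/113 = 237/113
2 + 1/(237/113) = 2 + 113/237 = 587/237
1 + 1/(587/237) = 1 + 237/587 = 824/587
3 + 1/(824/587) = 3 + 587/824 = 3059/824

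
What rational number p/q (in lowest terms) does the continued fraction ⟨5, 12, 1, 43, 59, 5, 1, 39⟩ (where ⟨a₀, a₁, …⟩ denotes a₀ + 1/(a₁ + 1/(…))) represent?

41010533/8077618

Build up convergents one term at a time:
a_0 = 5: 5/1
a_1 = 12: 61/12
a_2 = 1: 66/13
a_3 = 43: 2899/571
a_4 = 59: 171107/33702
a_5 = 5: 858434/169081
a_6 = 1: 1029541/202783
a_7 = 39: 41010533/8077618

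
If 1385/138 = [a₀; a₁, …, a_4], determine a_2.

Repeatedly divide and take the remainder:
1385 = 10·138 + 5, so a_0 = 10
138 = 27·5 + 3, so a_1 = 27
5 = 1·3 + 2, so a_2 = 1

1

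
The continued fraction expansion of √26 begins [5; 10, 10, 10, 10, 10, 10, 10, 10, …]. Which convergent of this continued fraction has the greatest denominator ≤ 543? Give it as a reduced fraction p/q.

515/101

a_0 = 5: 5/1  (≤ bound)
a_1 = 10: 51/10  (≤ bound)
a_2 = 10: 515/101  (≤ bound)
a_3 = 10: 5201/1020  (> 543, stop)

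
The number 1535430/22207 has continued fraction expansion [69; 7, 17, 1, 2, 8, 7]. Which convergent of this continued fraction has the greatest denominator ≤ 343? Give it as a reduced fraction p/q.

8781/127

a_0 = 69: 69/1  (≤ bound)
a_1 = 7: 484/7  (≤ bound)
a_2 = 17: 8297/120  (≤ bound)
a_3 = 1: 8781/127  (≤ bound)
a_4 = 2: 25859/374  (> 343, stop)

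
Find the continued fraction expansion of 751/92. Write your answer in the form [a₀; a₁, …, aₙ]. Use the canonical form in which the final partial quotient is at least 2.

Apply division with remainder until the remainder is 0:
751 ÷ 92 → quotient 8, remainder 15
92 ÷ 15 → quotient 6, remainder 2
15 ÷ 2 → quotient 7, remainder 1
2 ÷ 1 → quotient 2, remainder 0

[8; 6, 7, 2]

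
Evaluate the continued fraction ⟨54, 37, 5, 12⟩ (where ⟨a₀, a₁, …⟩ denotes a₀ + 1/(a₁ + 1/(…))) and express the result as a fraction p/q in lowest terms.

Starting at the tail and folding back:
Start with 12.
5 + 1/(12/1) = 5 + 1/12 = 61/12
37 + 1/(61/12) = 37 + 12/61 = 2269/61
54 + 1/(2269/61) = 54 + 61/2269 = 122587/2269

122587/2269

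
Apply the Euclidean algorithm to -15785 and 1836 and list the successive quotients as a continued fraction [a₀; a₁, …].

-15785 ÷ 1836 → quotient -9, remainder 739
1836 ÷ 739 → quotient 2, remainder 358
739 ÷ 358 → quotient 2, remainder 23
358 ÷ 23 → quotient 15, remainder 13
23 ÷ 13 → quotient 1, remainder 10
13 ÷ 10 → quotient 1, remainder 3
10 ÷ 3 → quotient 3, remainder 1
3 ÷ 1 → quotient 3, remainder 0

[-9; 2, 2, 15, 1, 1, 3, 3]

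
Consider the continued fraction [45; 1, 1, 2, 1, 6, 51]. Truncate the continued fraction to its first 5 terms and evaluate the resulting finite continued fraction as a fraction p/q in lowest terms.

Work from the innermost term outward:
Start with 1.
2 + 1/(1/1) = 2 + 1/1 = 3/1
1 + 1/(3/1) = 1 + 1/3 = 4/3
1 + 1/(4/3) = 1 + 3/4 = 7/4
45 + 1/(7/4) = 45 + 4/7 = 319/7

319/7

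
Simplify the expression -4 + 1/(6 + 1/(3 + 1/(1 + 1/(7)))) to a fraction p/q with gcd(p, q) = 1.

Compute successive convergents:
a_0 = -4: -4/1
a_1 = 6: -23/6
a_2 = 3: -73/19
a_3 = 1: -96/25
a_4 = 7: -745/194

-745/194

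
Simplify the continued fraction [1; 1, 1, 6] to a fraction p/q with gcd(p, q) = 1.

Collapse the nested fraction from the inside out:
Start with 6.
1 + 1/(6/1) = 1 + 1/6 = 7/6
1 + 1/(7/6) = 1 + 6/7 = 13/7
1 + 1/(13/7) = 1 + 7/13 = 20/13

20/13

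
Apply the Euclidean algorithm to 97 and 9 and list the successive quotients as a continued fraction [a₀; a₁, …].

97 ÷ 9 → quotient 10, remainder 7
9 ÷ 7 → quotient 1, remainder 2
7 ÷ 2 → quotient 3, remainder 1
2 ÷ 1 → quotient 2, remainder 0

[10; 1, 3, 2]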